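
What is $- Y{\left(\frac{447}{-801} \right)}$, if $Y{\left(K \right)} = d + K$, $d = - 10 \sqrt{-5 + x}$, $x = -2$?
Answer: $\frac{149}{267} + 10 i \sqrt{7} \approx 0.55805 + 26.458 i$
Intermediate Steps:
$d = - 10 i \sqrt{7}$ ($d = - 10 \sqrt{-5 - 2} = - 10 \sqrt{-7} = - 10 i \sqrt{7} \approx - 26.458 i$)
$Y{\left(K \right)} = K - 10 i \sqrt{7}$ ($Y{\left(K \right)} = - 10 i \sqrt{7} + K = K - 10 i \sqrt{7}$)
$- Y{\left(\frac{447}{-801} \right)} = - (\frac{447}{-801} - 10 i \sqrt{7}) = - (447 \left(- \frac{1}{801}\right) - 10 i \sqrt{7}) = - (- \frac{149}{267} - 10 i \sqrt{7}) = \frac{149}{267} + 10 i \sqrt{7}$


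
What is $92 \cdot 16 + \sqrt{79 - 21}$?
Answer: $1472 + \sqrt{58} \approx 1479.6$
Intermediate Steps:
$92 \cdot 16 + \sqrt{79 - 21} = 1472 + \sqrt{58}$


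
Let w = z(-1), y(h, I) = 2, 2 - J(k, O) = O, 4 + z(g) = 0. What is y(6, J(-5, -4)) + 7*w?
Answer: -26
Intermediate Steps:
z(g) = -4 (z(g) = -4 + 0 = -4)
J(k, O) = 2 - O
w = -4
y(6, J(-5, -4)) + 7*w = 2 + 7*(-4) = 2 - 28 = -26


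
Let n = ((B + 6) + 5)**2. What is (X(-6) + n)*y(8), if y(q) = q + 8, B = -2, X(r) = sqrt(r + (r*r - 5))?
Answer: 1376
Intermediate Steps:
X(r) = sqrt(-5 + r + r**2) (X(r) = sqrt(r + (r**2 - 5)) = sqrt(r + (-5 + r**2)) = sqrt(-5 + r + r**2))
y(q) = 8 + q
n = 81 (n = ((-2 + 6) + 5)**2 = (4 + 5)**2 = 9**2 = 81)
(X(-6) + n)*y(8) = (sqrt(-5 - 6 + (-6)**2) + 81)*(8 + 8) = (sqrt(-5 - 6 + 36) + 81)*16 = (sqrt(25) + 81)*16 = (5 + 81)*16 = 86*16 = 1376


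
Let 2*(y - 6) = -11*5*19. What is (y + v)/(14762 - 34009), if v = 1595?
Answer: -2157/38494 ≈ -0.056035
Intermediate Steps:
y = -1033/2 (y = 6 + (-11*5*19)/2 = 6 + (-55*19)/2 = 6 + (½)*(-1045) = 6 - 1045/2 = -1033/2 ≈ -516.50)
(y + v)/(14762 - 34009) = (-1033/2 + 1595)/(14762 - 34009) = (2157/2)/(-19247) = (2157/2)*(-1/19247) = -2157/38494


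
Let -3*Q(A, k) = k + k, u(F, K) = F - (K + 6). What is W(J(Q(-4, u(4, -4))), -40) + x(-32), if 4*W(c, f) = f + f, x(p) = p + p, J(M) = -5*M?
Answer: -84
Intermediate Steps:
u(F, K) = -6 + F - K (u(F, K) = F - (6 + K) = F + (-6 - K) = -6 + F - K)
Q(A, k) = -2*k/3 (Q(A, k) = -(k + k)/3 = -2*k/3)
x(p) = 2*p
W(c, f) = f/2 (W(c, f) = (f + f)/4 = (2*f)/4 = f/2)
W(J(Q(-4, u(4, -4))), -40) + x(-32) = (½)*(-40) + 2*(-32) = -20 - 64 = -84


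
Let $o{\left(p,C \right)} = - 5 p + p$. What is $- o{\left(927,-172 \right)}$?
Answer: $3708$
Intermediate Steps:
$o{\left(p,C \right)} = - 4 p$
$- o{\left(927,-172 \right)} = - \left(-4\right) 927 = \left(-1\right) \left(-3708\right) = 3708$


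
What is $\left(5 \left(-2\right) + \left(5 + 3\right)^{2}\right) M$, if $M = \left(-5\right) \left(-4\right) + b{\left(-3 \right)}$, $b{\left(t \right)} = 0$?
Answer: $1080$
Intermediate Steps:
$M = 20$ ($M = \left(-5\right) \left(-4\right) + 0 = 20 + 0 = 20$)
$\left(5 \left(-2\right) + \left(5 + 3\right)^{2}\right) M = \left(5 \left(-2\right) + \left(5 + 3\right)^{2}\right) 20 = \left(-10 + 8^{2}\right) 20 = \left(-10 + 64\right) 20 = 54 \cdot 20 = 1080$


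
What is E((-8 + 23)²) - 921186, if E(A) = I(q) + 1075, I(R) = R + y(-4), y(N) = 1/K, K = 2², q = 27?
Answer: -3680335/4 ≈ -9.2008e+5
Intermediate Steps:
K = 4
y(N) = ¼ (y(N) = 1/4 = 1*(¼) = ¼)
I(R) = ¼ + R (I(R) = R + ¼ = ¼ + R)
E(A) = 4409/4 (E(A) = (¼ + 27) + 1075 = 109/4 + 1075 = 4409/4)
E((-8 + 23)²) - 921186 = 4409/4 - 921186 = -3680335/4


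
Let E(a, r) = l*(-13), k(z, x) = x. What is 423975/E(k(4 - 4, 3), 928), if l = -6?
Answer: 141325/26 ≈ 5435.6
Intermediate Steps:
E(a, r) = 78 (E(a, r) = -6*(-13) = 78)
423975/E(k(4 - 4, 3), 928) = 423975/78 = 423975*(1/78) = 141325/26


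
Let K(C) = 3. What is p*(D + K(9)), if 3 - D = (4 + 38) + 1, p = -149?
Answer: 5513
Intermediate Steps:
D = -40 (D = 3 - ((4 + 38) + 1) = 3 - (42 + 1) = 3 - 1*43 = 3 - 43 = -40)
p*(D + K(9)) = -149*(-40 + 3) = -149*(-37) = 5513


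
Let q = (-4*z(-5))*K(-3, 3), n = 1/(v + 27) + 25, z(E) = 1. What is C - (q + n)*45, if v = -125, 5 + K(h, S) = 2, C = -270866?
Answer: -26707993/98 ≈ -2.7253e+5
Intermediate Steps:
K(h, S) = -3 (K(h, S) = -5 + 2 = -3)
n = 2449/98 (n = 1/(-125 + 27) + 25 = 1/(-98) + 25 = -1/98 + 25 = 2449/98 ≈ 24.990)
q = 12 (q = -4*1*(-3) = -4*(-3) = 12)
C - (q + n)*45 = -270866 - (12 + 2449/98)*45 = -270866 - 3625*45/98 = -270866 - 1*163125/98 = -270866 - 163125/98 = -26707993/98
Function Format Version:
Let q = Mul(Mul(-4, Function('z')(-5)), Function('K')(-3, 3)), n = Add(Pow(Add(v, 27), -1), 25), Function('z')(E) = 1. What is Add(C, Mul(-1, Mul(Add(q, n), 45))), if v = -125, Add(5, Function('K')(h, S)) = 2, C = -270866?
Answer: Rational(-26707993, 98) ≈ -2.7253e+5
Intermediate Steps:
Function('K')(h, S) = -3 (Function('K')(h, S) = Add(-5, 2) = -3)
n = Rational(2449, 98) (n = Add(Pow(Add(-125, 27), -1), 25) = Add(Pow(-98, -1), 25) = Add(Rational(-1, 98), 25) = Rational(2449, 98) ≈ 24.990)
q = 12 (q = Mul(Mul(-4, 1), -3) = Mul(-4, -3) = 12)
Add(C, Mul(-1, Mul(Add(q, n), 45))) = Add(-270866, Mul(-1, Mul(Add(12, Rational(2449, 98)), 45))) = Add(-270866, Mul(-1, Mul(Rational(3625, 98), 45))) = Add(-270866, Mul(-1, Rational(163125, 98))) = Add(-270866, Rational(-163125, 98)) = Rational(-26707993, 98)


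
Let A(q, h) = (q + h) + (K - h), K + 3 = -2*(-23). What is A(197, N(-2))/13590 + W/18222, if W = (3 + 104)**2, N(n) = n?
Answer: 1777391/2751522 ≈ 0.64597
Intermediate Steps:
K = 43 (K = -3 - 2*(-23) = -3 + 46 = 43)
W = 11449 (W = 107**2 = 11449)
A(q, h) = 43 + q (A(q, h) = (q + h) + (43 - h) = (h + q) + (43 - h) = 43 + q)
A(197, N(-2))/13590 + W/18222 = (43 + 197)/13590 + 11449/18222 = 240*(1/13590) + 11449*(1/18222) = 8/453 + 11449/18222 = 1777391/2751522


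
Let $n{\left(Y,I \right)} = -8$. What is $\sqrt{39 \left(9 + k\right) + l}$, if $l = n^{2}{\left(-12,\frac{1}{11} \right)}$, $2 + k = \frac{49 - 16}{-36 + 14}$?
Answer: $\frac{\sqrt{1114}}{2} \approx 16.688$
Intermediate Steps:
$k = - \frac{7}{2}$ ($k = -2 + \frac{49 - 16}{-36 + 14} = -2 + \frac{33}{-22} = -2 + 33 \left(- \frac{1}{22}\right) = -2 - \frac{3}{2} = - \frac{7}{2} \approx -3.5$)
$l = 64$ ($l = \left(-8\right)^{2} = 64$)
$\sqrt{39 \left(9 + k\right) + l} = \sqrt{39 \left(9 - \frac{7}{2}\right) + 64} = \sqrt{39 \cdot \frac{11}{2} + 64} = \sqrt{\frac{429}{2} + 64} = \sqrt{\frac{557}{2}} = \frac{\sqrt{1114}}{2}$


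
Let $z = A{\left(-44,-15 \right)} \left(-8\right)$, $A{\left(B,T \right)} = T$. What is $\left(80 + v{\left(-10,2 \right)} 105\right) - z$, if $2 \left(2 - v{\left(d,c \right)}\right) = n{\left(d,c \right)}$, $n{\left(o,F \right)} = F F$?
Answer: $-40$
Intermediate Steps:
$n{\left(o,F \right)} = F^{2}$
$v{\left(d,c \right)} = 2 - \frac{c^{2}}{2}$
$z = 120$ ($z = \left(-15\right) \left(-8\right) = 120$)
$\left(80 + v{\left(-10,2 \right)} 105\right) - z = \left(80 + \left(2 - \frac{2^{2}}{2}\right) 105\right) - 120 = \left(80 + \left(2 - 2\right) 105\right) - 120 = \left(80 + 0 \cdot 105\right) - 120 = \left(80 + 0\right) - 120 = 80 - 120 = -40$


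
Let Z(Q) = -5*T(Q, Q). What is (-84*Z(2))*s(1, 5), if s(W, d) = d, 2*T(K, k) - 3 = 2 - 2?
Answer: 3150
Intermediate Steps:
T(K, k) = 3/2 (T(K, k) = 3/2 + (2 - 2)/2 = 3/2 + (½)*0 = 3/2 + 0 = 3/2)
Z(Q) = -15/2 (Z(Q) = -5*3/2 = -15/2)
(-84*Z(2))*s(1, 5) = -84*(-15/2)*5 = 630*5 = 3150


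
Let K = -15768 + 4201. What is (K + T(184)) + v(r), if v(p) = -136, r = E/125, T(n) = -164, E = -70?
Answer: -11867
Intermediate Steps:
K = -11567
r = -14/25 (r = -70/125 = -70*1/125 = -14/25 ≈ -0.56000)
(K + T(184)) + v(r) = (-11567 - 164) - 136 = -11731 - 136 = -11867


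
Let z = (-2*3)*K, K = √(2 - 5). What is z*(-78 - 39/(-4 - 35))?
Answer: 462*I*√3 ≈ 800.21*I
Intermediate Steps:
K = I*√3 (K = √(-3) = I*√3 ≈ 1.732*I)
z = -6*I*√3 (z = (-2*3)*(I*√3) = -6*I*√3 ≈ -10.392*I)
z*(-78 - 39/(-4 - 35)) = (-6*I*√3)*(-78 - 39/(-4 - 35)) = (-6*I*√3)*(-78 - 39/(-39)) = (-6*I*√3)*(-78 - 39*(-1/39)) = (-6*I*√3)*(-78 + 1) = -6*I*√3*(-77) = 462*I*√3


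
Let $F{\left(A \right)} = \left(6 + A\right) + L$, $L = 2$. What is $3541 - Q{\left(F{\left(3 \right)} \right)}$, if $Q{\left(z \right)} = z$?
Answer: $3530$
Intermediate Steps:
$F{\left(A \right)} = 8 + A$ ($F{\left(A \right)} = \left(6 + A\right) + 2 = 8 + A$)
$3541 - Q{\left(F{\left(3 \right)} \right)} = 3541 - \left(8 + 3\right) = 3541 - 11 = 3530$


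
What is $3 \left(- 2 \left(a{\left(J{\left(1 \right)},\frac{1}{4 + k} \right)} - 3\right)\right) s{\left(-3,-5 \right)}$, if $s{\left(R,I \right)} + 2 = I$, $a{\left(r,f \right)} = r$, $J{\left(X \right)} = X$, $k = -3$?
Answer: $-84$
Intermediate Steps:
$s{\left(R,I \right)} = -2 + I$
$3 \left(- 2 \left(a{\left(J{\left(1 \right)},\frac{1}{4 + k} \right)} - 3\right)\right) s{\left(-3,-5 \right)} = 3 \left(- 2 \left(1 - 3\right)\right) \left(-2 - 5\right) = 3 \left(\left(-2\right) \left(-2\right)\right) \left(-7\right) = 3 \cdot 4 \left(-7\right) = 12 \left(-7\right) = -84$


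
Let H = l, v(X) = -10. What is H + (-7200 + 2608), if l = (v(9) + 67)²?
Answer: -1343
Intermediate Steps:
l = 3249 (l = (-10 + 67)² = 57² = 3249)
H = 3249
H + (-7200 + 2608) = 3249 + (-7200 + 2608) = 3249 - 4592 = -1343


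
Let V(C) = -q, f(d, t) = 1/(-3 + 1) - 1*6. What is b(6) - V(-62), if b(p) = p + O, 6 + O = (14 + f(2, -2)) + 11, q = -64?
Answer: -91/2 ≈ -45.500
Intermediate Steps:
f(d, t) = -13/2 (f(d, t) = 1/(-2) - 6 = -½ - 6 = -13/2)
V(C) = 64 (V(C) = -1*(-64) = 64)
O = 25/2 (O = -6 + ((14 - 13/2) + 11) = -6 + (15/2 + 11) = -6 + 37/2 = 25/2 ≈ 12.500)
b(p) = 25/2 + p (b(p) = p + 25/2 = 25/2 + p)
b(6) - V(-62) = (25/2 + 6) - 1*64 = 37/2 - 64 = -91/2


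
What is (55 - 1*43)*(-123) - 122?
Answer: -1598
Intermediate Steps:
(55 - 1*43)*(-123) - 122 = (55 - 43)*(-123) - 122 = 12*(-123) - 122 = -1476 - 122 = -1598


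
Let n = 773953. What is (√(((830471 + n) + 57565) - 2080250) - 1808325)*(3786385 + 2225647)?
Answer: -10871707766400 + 6012032*I*√418261 ≈ -1.0872e+13 + 3.8882e+9*I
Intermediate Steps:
(√(((830471 + n) + 57565) - 2080250) - 1808325)*(3786385 + 2225647) = (√(((830471 + 773953) + 57565) - 2080250) - 1808325)*(3786385 + 2225647) = (√((1604424 + 57565) - 2080250) - 1808325)*6012032 = (√(1661989 - 2080250) - 1808325)*6012032 = (√(-418261) - 1808325)*6012032 = (I*√418261 - 1808325)*6012032 = (-1808325 + I*√418261)*6012032 = -10871707766400 + 6012032*I*√418261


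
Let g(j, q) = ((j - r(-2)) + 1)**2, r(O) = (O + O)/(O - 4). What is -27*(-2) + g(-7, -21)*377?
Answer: 151286/9 ≈ 16810.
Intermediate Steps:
r(O) = 2*O/(-4 + O) (r(O) = (2*O)/(-4 + O) = 2*O/(-4 + O))
g(j, q) = (1/3 + j)**2 (g(j, q) = ((j - 2*(-2)/(-4 - 2)) + 1)**2 = ((j - 2*(-2)/(-6)) + 1)**2 = ((j - 2*(-2)*(-1)/6) + 1)**2 = ((j - 1*2/3) + 1)**2 = ((j - 2/3) + 1)**2 = ((-2/3 + j) + 1)**2 = (1/3 + j)**2)
-27*(-2) + g(-7, -21)*377 = -27*(-2) + ((1 + 3*(-7))**2/9)*377 = 54 + ((1 - 21)**2/9)*377 = 54 + ((1/9)*(-20)**2)*377 = 54 + ((1/9)*400)*377 = 54 + (400/9)*377 = 54 + 150800/9 = 151286/9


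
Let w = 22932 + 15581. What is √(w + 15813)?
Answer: √54326 ≈ 233.08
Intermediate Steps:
w = 38513
√(w + 15813) = √(38513 + 15813) = √54326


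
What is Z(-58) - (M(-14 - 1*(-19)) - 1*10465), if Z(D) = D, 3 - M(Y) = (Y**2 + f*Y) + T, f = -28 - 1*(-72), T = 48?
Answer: 10697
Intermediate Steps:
f = 44 (f = -28 + 72 = 44)
M(Y) = -45 - Y**2 - 44*Y (M(Y) = 3 - ((Y**2 + 44*Y) + 48) = 3 - (48 + Y**2 + 44*Y) = 3 + (-48 - Y**2 - 44*Y) = -45 - Y**2 - 44*Y)
Z(-58) - (M(-14 - 1*(-19)) - 1*10465) = -58 - ((-45 - (-14 - 1*(-19))**2 - 44*(-14 - 1*(-19))) - 1*10465) = -58 - ((-45 - (-14 + 19)**2 - 44*(-14 + 19)) - 10465) = -58 - ((-45 - 1*5**2 - 44*5) - 10465) = -58 - ((-45 - 1*25 - 220) - 10465) = -58 - ((-45 - 25 - 220) - 10465) = -58 - (-290 - 10465) = -58 - 1*(-10755) = -58 + 10755 = 10697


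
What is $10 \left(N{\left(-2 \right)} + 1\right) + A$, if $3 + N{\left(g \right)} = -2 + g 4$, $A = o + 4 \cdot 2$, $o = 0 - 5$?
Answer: $-117$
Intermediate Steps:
$o = -5$
$A = 3$ ($A = -5 + 4 \cdot 2 = -5 + 8 = 3$)
$N{\left(g \right)} = -5 + 4 g$ ($N{\left(g \right)} = -3 + \left(-2 + g 4\right) = -3 + \left(-2 + 4 g\right) = -5 + 4 g$)
$10 \left(N{\left(-2 \right)} + 1\right) + A = 10 \left(\left(-5 + 4 \left(-2\right)\right) + 1\right) + 3 = 10 \left(\left(-5 - 8\right) + 1\right) + 3 = 10 \left(-13 + 1\right) + 3 = 10 \left(-12\right) + 3 = -120 + 3 = -117$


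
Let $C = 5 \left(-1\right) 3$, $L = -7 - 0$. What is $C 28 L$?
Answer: $2940$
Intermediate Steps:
$L = -7$ ($L = -7 + 0 = -7$)
$C = -15$ ($C = \left(-5\right) 3 = -15$)
$C 28 L = \left(-15\right) 28 \left(-7\right) = \left(-420\right) \left(-7\right) = 2940$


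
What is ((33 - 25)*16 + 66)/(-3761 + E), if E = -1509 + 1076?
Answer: -97/2097 ≈ -0.046257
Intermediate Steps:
E = -433
((33 - 25)*16 + 66)/(-3761 + E) = ((33 - 25)*16 + 66)/(-3761 - 433) = (8*16 + 66)/(-4194) = (128 + 66)*(-1/4194) = 194*(-1/4194) = -97/2097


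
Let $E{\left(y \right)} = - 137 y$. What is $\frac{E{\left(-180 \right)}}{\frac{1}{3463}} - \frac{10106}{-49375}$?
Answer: $\frac{4216505522606}{49375} \approx 8.5398 \cdot 10^{7}$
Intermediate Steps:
$\frac{E{\left(-180 \right)}}{\frac{1}{3463}} - \frac{10106}{-49375} = \frac{\left(-137\right) \left(-180\right)}{\frac{1}{3463}} - \frac{10106}{-49375} = 24660 \frac{1}{\frac{1}{3463}} - - \frac{10106}{49375} = 24660 \cdot 3463 + \frac{10106}{49375} = 85397580 + \frac{10106}{49375} = \frac{4216505522606}{49375}$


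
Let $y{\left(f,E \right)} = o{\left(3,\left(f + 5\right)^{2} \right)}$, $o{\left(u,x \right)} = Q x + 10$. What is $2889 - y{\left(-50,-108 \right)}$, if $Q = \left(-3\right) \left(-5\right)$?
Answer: $-27496$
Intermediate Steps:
$Q = 15$
$o{\left(u,x \right)} = 10 + 15 x$ ($o{\left(u,x \right)} = 15 x + 10 = 10 + 15 x$)
$y{\left(f,E \right)} = 10 + 15 \left(5 + f\right)^{2}$ ($y{\left(f,E \right)} = 10 + 15 \left(f + 5\right)^{2} = 10 + 15 \left(5 + f\right)^{2}$)
$2889 - y{\left(-50,-108 \right)} = 2889 - \left(10 + 15 \left(5 - 50\right)^{2}\right) = 2889 - \left(10 + 15 \left(-45\right)^{2}\right) = 2889 - \left(10 + 15 \cdot 2025\right) = 2889 - \left(10 + 30375\right) = 2889 - 30385 = -27496$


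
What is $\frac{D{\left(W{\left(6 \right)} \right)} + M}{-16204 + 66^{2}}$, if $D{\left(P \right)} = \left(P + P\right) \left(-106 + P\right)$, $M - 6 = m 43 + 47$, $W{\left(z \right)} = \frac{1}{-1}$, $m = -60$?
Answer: $\frac{2313}{11848} \approx 0.19522$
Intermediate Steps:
$W{\left(z \right)} = -1$
$M = -2527$ ($M = 6 + \left(\left(-60\right) 43 + 47\right) = 6 + \left(-2580 + 47\right) = 6 - 2533 = -2527$)
$D{\left(P \right)} = 2 P \left(-106 + P\right)$
$\frac{D{\left(W{\left(6 \right)} \right)} + M}{-16204 + 66^{2}} = \frac{2 \left(-1\right) \left(-106 - 1\right) - 2527}{-16204 + 66^{2}} = \frac{2 \left(-1\right) \left(-107\right) - 2527}{-16204 + 4356} = \frac{214 - 2527}{-11848} = \left(-2313\right) \left(- \frac{1}{11848}\right) = \frac{2313}{11848}$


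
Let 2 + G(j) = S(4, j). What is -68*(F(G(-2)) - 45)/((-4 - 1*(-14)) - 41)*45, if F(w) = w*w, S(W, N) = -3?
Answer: -61200/31 ≈ -1974.2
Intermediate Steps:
G(j) = -5 (G(j) = -2 - 3 = -5)
F(w) = w²
-68*(F(G(-2)) - 45)/((-4 - 1*(-14)) - 41)*45 = -68*((-5)² - 45)/((-4 - 1*(-14)) - 41)*45 = -68*(25 - 45)/((-4 + 14) - 41)*45 = -(-1360)/(10 - 41)*45 = -(-1360)/(-31)*45 = -(-1360)*(-1)/31*45 = -68*20/31*45 = -1360/31*45 = -61200/31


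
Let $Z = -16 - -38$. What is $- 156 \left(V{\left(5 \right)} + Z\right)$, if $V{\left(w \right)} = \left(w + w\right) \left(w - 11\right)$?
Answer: $5928$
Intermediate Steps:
$V{\left(w \right)} = 2 w \left(-11 + w\right)$
$Z = 22$ ($Z = -16 + 38 = 22$)
$- 156 \left(V{\left(5 \right)} + Z\right) = - 156 \left(2 \cdot 5 \left(-11 + 5\right) + 22\right) = - 156 \left(2 \cdot 5 \left(-6\right) + 22\right) = - 156 \left(-60 + 22\right) = \left(-156\right) \left(-38\right) = 5928$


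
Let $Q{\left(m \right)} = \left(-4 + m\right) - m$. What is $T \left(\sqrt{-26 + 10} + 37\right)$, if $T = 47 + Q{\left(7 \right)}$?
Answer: $1591 + 172 i \approx 1591.0 + 172.0 i$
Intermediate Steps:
$Q{\left(m \right)} = -4$
$T = 43$ ($T = 47 - 4 = 43$)
$T \left(\sqrt{-26 + 10} + 37\right) = 43 \left(\sqrt{-26 + 10} + 37\right) = 43 \left(\sqrt{-16} + 37\right) = 43 \left(4 i + 37\right) = 43 \left(37 + 4 i\right) = 1591 + 172 i$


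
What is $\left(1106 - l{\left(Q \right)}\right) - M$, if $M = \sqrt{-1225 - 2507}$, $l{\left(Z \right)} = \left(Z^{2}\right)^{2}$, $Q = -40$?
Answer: $-2558894 - 2 i \sqrt{933} \approx -2.5589 \cdot 10^{6} - 61.09 i$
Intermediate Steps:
$l{\left(Z \right)} = Z^{4}$
$M = 2 i \sqrt{933}$ ($M = \sqrt{-3732} = 2 i \sqrt{933} \approx 61.09 i$)
$\left(1106 - l{\left(Q \right)}\right) - M = \left(1106 - \left(-40\right)^{4}\right) - 2 i \sqrt{933} = \left(1106 - 2560000\right) - 2 i \sqrt{933} = -2558894 - 2 i \sqrt{933}$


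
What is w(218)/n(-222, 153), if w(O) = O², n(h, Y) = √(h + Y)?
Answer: -47524*I*√69/69 ≈ -5721.2*I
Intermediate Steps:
n(h, Y) = √(Y + h)
w(218)/n(-222, 153) = 218²/(√(153 - 222)) = 47524/(√(-69)) = 47524/((I*√69)) = 47524*(-I*√69/69) = -47524*I*√69/69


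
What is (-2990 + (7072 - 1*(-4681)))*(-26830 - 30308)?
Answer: -500700294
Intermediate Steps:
(-2990 + (7072 - 1*(-4681)))*(-26830 - 30308) = (-2990 + (7072 + 4681))*(-57138) = (-2990 + 11753)*(-57138) = 8763*(-57138) = -500700294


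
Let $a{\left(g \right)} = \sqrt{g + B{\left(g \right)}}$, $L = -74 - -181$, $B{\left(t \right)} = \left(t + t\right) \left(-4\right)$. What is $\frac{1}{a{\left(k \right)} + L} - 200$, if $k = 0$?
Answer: $- \frac{21399}{107} \approx -199.99$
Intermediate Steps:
$B{\left(t \right)} = - 8 t$ ($B{\left(t \right)} = 2 t \left(-4\right) = - 8 t$)
$L = 107$ ($L = -74 + 181 = 107$)
$a{\left(g \right)} = \sqrt{7} \sqrt{- g}$ ($a{\left(g \right)} = \sqrt{g - 8 g} = \sqrt{- 7 g} = \sqrt{7} \sqrt{- g}$)
$\frac{1}{a{\left(k \right)} + L} - 200 = \frac{1}{\sqrt{7} \sqrt{\left(-1\right) 0} + 107} - 200 = \frac{1}{\sqrt{7} \sqrt{0} + 107} - 200 = \frac{1}{\sqrt{7} \cdot 0 + 107} - 200 = \frac{1}{0 + 107} - 200 = \frac{1}{107} - 200 = - \frac{21399}{107}$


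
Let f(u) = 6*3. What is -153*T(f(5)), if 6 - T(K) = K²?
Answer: 48654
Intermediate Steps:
f(u) = 18
T(K) = 6 - K²
-153*T(f(5)) = -153*(6 - 1*18²) = -153*(6 - 1*324) = -153*(6 - 324) = -153*(-318) = 48654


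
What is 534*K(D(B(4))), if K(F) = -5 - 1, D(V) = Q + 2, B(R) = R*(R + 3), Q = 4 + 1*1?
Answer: -3204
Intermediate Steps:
Q = 5 (Q = 4 + 1 = 5)
B(R) = R*(3 + R)
D(V) = 7 (D(V) = 5 + 2 = 7)
K(F) = -6
534*K(D(B(4))) = 534*(-6) = -3204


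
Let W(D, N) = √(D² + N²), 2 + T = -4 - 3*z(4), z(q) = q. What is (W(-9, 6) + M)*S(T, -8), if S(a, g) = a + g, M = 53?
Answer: -1378 - 78*√13 ≈ -1659.2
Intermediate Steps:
T = -18 (T = -2 + (-4 - 3*4) = -2 + (-4 - 12) = -2 - 16 = -18)
(W(-9, 6) + M)*S(T, -8) = (√((-9)² + 6²) + 53)*(-18 - 8) = (√(81 + 36) + 53)*(-26) = (√117 + 53)*(-26) = (3*√13 + 53)*(-26) = (53 + 3*√13)*(-26) = -1378 - 78*√13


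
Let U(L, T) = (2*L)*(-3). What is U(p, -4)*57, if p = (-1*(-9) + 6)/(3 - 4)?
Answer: 5130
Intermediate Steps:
p = -15 (p = (9 + 6)/(-1) = 15*(-1) = -15)
U(L, T) = -6*L
U(p, -4)*57 = -6*(-15)*57 = 90*57 = 5130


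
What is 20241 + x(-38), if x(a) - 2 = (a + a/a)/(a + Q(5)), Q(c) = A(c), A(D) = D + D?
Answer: 566841/28 ≈ 20244.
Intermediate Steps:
A(D) = 2*D
Q(c) = 2*c
x(a) = 2 + (1 + a)/(10 + a) (x(a) = 2 + (a + a/a)/(a + 2*5) = 2 + (a + 1)/(a + 10) = 2 + (1 + a)/(10 + a))
20241 + x(-38) = 20241 + 3*(7 - 38)/(10 - 38) = 20241 + 3*(-31)/(-28) = 20241 + 3*(-1/28)*(-31) = 20241 + 93/28 = 566841/28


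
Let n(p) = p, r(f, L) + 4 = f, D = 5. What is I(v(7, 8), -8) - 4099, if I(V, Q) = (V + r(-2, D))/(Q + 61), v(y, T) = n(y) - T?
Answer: -217254/53 ≈ -4099.1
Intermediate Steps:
r(f, L) = -4 + f
v(y, T) = y - T
I(V, Q) = (-6 + V)/(61 + Q) (I(V, Q) = (V + (-4 - 2))/(Q + 61) = (V - 6)/(61 + Q) = (-6 + V)/(61 + Q))
I(v(7, 8), -8) - 4099 = (-6 + (7 - 1*8))/(61 - 8) - 4099 = (-6 + (7 - 8))/53 - 4099 = (-6 - 1)/53 - 4099 = (1/53)*(-7) - 4099 = -7/53 - 4099 = -217254/53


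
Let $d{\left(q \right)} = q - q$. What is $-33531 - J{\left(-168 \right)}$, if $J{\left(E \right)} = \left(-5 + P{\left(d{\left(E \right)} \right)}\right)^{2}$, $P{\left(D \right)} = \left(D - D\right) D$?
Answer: $-33556$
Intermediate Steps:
$d{\left(q \right)} = 0$
$P{\left(D \right)} = 0$ ($P{\left(D \right)} = 0 D = 0$)
$J{\left(E \right)} = 25$ ($J{\left(E \right)} = \left(-5 + 0\right)^{2} = \left(-5\right)^{2} = 25$)
$-33531 - J{\left(-168 \right)} = -33531 - 25 = -33556$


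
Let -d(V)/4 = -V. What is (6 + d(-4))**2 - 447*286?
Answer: -127742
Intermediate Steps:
d(V) = 4*V (d(V) = -(-4)*V = 4*V)
(6 + d(-4))**2 - 447*286 = (6 + 4*(-4))**2 - 447*286 = (6 - 16)**2 - 127842 = (-10)**2 - 127842 = 100 - 127842 = -127742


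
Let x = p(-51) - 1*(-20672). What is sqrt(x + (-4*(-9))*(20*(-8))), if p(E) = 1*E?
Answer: sqrt(14861) ≈ 121.91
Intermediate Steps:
p(E) = E
x = 20621 (x = -51 - 1*(-20672) = -51 + 20672 = 20621)
sqrt(x + (-4*(-9))*(20*(-8))) = sqrt(20621 + (-4*(-9))*(20*(-8))) = sqrt(20621 + 36*(-160)) = sqrt(20621 - 5760) = sqrt(14861)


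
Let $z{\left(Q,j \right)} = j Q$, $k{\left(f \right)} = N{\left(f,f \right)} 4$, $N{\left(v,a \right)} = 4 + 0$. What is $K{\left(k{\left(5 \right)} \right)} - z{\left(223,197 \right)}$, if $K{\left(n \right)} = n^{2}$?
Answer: $-43675$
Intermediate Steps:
$N{\left(v,a \right)} = 4$
$k{\left(f \right)} = 16$ ($k{\left(f \right)} = 4 \cdot 4 = 16$)
$z{\left(Q,j \right)} = Q j$
$K{\left(k{\left(5 \right)} \right)} - z{\left(223,197 \right)} = 16^{2} - 223 \cdot 197 = 256 - 43931 = -43675$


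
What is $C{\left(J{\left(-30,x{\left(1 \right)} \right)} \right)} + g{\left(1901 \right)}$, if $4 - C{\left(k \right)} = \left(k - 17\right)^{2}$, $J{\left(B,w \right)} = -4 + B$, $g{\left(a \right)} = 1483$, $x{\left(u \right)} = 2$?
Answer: $-1114$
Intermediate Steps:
$C{\left(k \right)} = 4 - \left(-17 + k\right)^{2}$ ($C{\left(k \right)} = 4 - \left(k - 17\right)^{2} = 4 - \left(-17 + k\right)^{2}$)
$C{\left(J{\left(-30,x{\left(1 \right)} \right)} \right)} + g{\left(1901 \right)} = \left(4 - \left(-17 - 34\right)^{2}\right) + 1483 = \left(4 - \left(-51\right)^{2}\right) + 1483 = \left(4 - 2601\right) + 1483 = -2597 + 1483 = -1114$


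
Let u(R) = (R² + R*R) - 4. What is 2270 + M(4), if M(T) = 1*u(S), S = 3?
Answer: 2284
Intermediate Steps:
u(R) = -4 + 2*R² (u(R) = (R² + R²) - 4 = 2*R² - 4 = -4 + 2*R²)
M(T) = 14 (M(T) = 1*(-4 + 2*3²) = 1*(-4 + 2*9) = 1*(-4 + 18) = 1*14 = 14)
2270 + M(4) = 2270 + 14 = 2284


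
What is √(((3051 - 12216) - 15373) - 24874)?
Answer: 2*I*√12353 ≈ 222.29*I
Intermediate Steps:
√(((3051 - 12216) - 15373) - 24874) = √((-9165 - 15373) - 24874) = √(-24538 - 24874) = √(-49412) = 2*I*√12353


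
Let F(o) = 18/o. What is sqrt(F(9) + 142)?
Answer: 12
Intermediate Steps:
sqrt(F(9) + 142) = sqrt(18/9 + 142) = sqrt(18*(1/9) + 142) = sqrt(2 + 142) = sqrt(144) = 12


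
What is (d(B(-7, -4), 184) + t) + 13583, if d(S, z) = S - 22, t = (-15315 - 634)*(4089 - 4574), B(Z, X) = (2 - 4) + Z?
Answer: 7748817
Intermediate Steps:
B(Z, X) = -2 + Z
t = 7735265 (t = -15949*(-485) = 7735265)
d(S, z) = -22 + S
(d(B(-7, -4), 184) + t) + 13583 = ((-22 + (-2 - 7)) + 7735265) + 13583 = ((-22 - 9) + 7735265) + 13583 = (-31 + 7735265) + 13583 = 7735234 + 13583 = 7748817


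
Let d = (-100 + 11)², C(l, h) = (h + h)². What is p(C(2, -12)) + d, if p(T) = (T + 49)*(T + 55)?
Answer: 402296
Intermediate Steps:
C(l, h) = 4*h² (C(l, h) = (2*h)² = 4*h²)
d = 7921 (d = (-89)² = 7921)
p(T) = (49 + T)*(55 + T)
p(C(2, -12)) + d = (2695 + (4*(-12)²)² + 104*(4*(-12)²)) + 7921 = (2695 + (4*144)² + 104*(4*144)) + 7921 = (2695 + 576² + 104*576) + 7921 = (2695 + 331776 + 59904) + 7921 = 394375 + 7921 = 402296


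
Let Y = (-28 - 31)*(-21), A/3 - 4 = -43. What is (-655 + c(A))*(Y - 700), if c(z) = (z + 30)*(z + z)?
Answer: 10619917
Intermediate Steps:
A = -117 (A = 12 + 3*(-43) = 12 - 129 = -117)
c(z) = 2*z*(30 + z) (c(z) = (30 + z)*(2*z) = 2*z*(30 + z))
Y = 1239 (Y = -59*(-21) = 1239)
(-655 + c(A))*(Y - 700) = (-655 + 2*(-117)*(30 - 117))*(1239 - 700) = (-655 + 2*(-117)*(-87))*539 = (-655 + 20358)*539 = 19703*539 = 10619917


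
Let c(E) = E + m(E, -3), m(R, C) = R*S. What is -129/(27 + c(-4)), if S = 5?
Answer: -43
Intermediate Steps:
m(R, C) = 5*R (m(R, C) = R*5 = 5*R)
c(E) = 6*E (c(E) = E + 5*E = 6*E)
-129/(27 + c(-4)) = -129/(27 + 6*(-4)) = -129/(27 - 24) = -129/3 = (⅓)*(-129) = -43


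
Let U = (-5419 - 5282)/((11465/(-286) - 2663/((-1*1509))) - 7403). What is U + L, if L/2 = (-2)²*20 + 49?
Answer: 833180471736/3211481389 ≈ 259.44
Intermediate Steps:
L = 258 (L = 2*((-2)²*20 + 49) = 2*(4*20 + 49) = 2*(80 + 49) = 2*129 = 258)
U = 4618273374/3211481389 (U = -10701/((11465*(-1/286) - 2663/(-1509)) - 7403) = -10701/((-11465/286 - 2663*(-1/1509)) - 7403) = -10701/((-11465/286 + 2663/1509) - 7403) = -10701/(-16539067/431574 - 7403) = -10701/(-3211481389/431574) = -10701*(-431574/3211481389) = 4618273374/3211481389 ≈ 1.4381)
U + L = 4618273374/3211481389 + 258 = 833180471736/3211481389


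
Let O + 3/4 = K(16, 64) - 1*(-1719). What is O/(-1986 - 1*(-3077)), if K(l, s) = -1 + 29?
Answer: 6985/4364 ≈ 1.6006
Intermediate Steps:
K(l, s) = 28
O = 6985/4 (O = -¾ + (28 - 1*(-1719)) = -¾ + (28 + 1719) = -¾ + 1747 = 6985/4 ≈ 1746.3)
O/(-1986 - 1*(-3077)) = 6985/(4*(-1986 - 1*(-3077))) = 6985/(4*(-1986 + 3077)) = (6985/4)/1091 = (6985/4)*(1/1091) = 6985/4364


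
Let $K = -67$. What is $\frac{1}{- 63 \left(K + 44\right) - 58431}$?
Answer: $- \frac{1}{56982} \approx -1.7549 \cdot 10^{-5}$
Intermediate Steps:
$\frac{1}{- 63 \left(K + 44\right) - 58431} = \frac{1}{- 63 \left(-67 + 44\right) - 58431} = \frac{1}{\left(-63\right) \left(-23\right) - 58431} = \frac{1}{1449 - 58431} = \frac{1}{-56982} = - \frac{1}{56982}$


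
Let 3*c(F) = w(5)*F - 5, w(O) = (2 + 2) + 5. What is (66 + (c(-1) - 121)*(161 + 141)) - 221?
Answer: -114319/3 ≈ -38106.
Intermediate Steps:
w(O) = 9 (w(O) = 4 + 5 = 9)
c(F) = -5/3 + 3*F (c(F) = (9*F - 5)/3 = (-5 + 9*F)/3 = -5/3 + 3*F)
(66 + (c(-1) - 121)*(161 + 141)) - 221 = (66 + ((-5/3 + 3*(-1)) - 121)*(161 + 141)) - 221 = (66 + ((-5/3 - 3) - 121)*302) - 221 = (66 + (-14/3 - 121)*302) - 221 = (66 - 377/3*302) - 221 = (66 - 113854/3) - 221 = -113656/3 - 221 = -114319/3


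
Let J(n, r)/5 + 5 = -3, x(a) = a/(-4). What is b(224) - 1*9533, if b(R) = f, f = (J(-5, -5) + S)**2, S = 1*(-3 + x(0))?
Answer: -7684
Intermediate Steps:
x(a) = -a/4 (x(a) = a*(-1/4) = -a/4)
J(n, r) = -40 (J(n, r) = -25 + 5*(-3) = -25 - 15 = -40)
S = -3 (S = 1*(-3 - 1/4*0) = 1*(-3 + 0) = 1*(-3) = -3)
f = 1849 (f = (-40 - 3)**2 = (-43)**2 = 1849)
b(R) = 1849
b(224) - 1*9533 = 1849 - 1*9533 = 1849 - 9533 = -7684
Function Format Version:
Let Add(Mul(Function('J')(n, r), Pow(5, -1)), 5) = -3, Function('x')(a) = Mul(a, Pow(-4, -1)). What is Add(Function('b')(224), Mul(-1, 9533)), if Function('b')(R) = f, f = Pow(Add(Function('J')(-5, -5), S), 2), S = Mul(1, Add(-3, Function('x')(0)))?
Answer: -7684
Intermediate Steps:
Function('x')(a) = Mul(Rational(-1, 4), a) (Function('x')(a) = Mul(a, Rational(-1, 4)) = Mul(Rational(-1, 4), a))
Function('J')(n, r) = -40 (Function('J')(n, r) = Add(-25, Mul(5, -3)) = Add(-25, -15) = -40)
S = -3 (S = Mul(1, Add(-3, Mul(Rational(-1, 4), 0))) = Mul(1, Add(-3, 0)) = Mul(1, -3) = -3)
f = 1849 (f = Pow(Add(-40, -3), 2) = Pow(-43, 2) = 1849)
Function('b')(R) = 1849
Add(Function('b')(224), Mul(-1, 9533)) = Add(1849, Mul(-1, 9533)) = Add(1849, -9533) = -7684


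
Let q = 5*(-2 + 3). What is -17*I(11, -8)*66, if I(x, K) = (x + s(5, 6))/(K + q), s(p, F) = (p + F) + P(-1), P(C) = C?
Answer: 7854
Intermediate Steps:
s(p, F) = -1 + F + p (s(p, F) = (p + F) - 1 = (F + p) - 1 = -1 + F + p)
q = 5 (q = 5*1 = 5)
I(x, K) = (10 + x)/(5 + K) (I(x, K) = (x + (-1 + 6 + 5))/(K + 5) = (x + 10)/(5 + K) = (10 + x)/(5 + K))
-17*I(11, -8)*66 = -17*(10 + 11)/(5 - 8)*66 = -17*21/(-3)*66 = -(-17)*21/3*66 = -17*(-7)*66 = 119*66 = 7854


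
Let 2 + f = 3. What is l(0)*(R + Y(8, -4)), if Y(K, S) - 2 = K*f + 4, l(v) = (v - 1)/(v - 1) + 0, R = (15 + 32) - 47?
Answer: 14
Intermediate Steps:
f = 1 (f = -2 + 3 = 1)
R = 0 (R = 47 - 47 = 0)
l(v) = 1 (l(v) = (-1 + v)/(-1 + v) + 0 = 1 + 0 = 1)
Y(K, S) = 6 + K (Y(K, S) = 2 + (K*1 + 4) = 2 + (K + 4) = 2 + (4 + K) = 6 + K)
l(0)*(R + Y(8, -4)) = 1*(0 + (6 + 8)) = 1*(0 + 14) = 1*14 = 14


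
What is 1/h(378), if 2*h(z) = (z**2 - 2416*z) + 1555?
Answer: -2/768809 ≈ -2.6014e-6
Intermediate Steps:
h(z) = 1555/2 + z**2/2 - 1208*z (h(z) = ((z**2 - 2416*z) + 1555)/2 = (1555 + z**2 - 2416*z)/2 = 1555/2 + z**2/2 - 1208*z)
1/h(378) = 1/(1555/2 + (1/2)*378**2 - 1208*378) = 1/(1555/2 + (1/2)*142884 - 456624) = 1/(1555/2 + 71442 - 456624) = 1/(-768809/2) = -2/768809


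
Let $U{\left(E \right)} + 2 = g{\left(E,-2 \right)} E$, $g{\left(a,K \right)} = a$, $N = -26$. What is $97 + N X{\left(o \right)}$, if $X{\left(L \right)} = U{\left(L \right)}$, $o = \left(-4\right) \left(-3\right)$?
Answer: $-3595$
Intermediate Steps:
$o = 12$
$U{\left(E \right)} = -2 + E^{2}$ ($U{\left(E \right)} = -2 + E E = -2 + E^{2}$)
$X{\left(L \right)} = -2 + L^{2}$
$97 + N X{\left(o \right)} = 97 - 26 \left(-2 + 12^{2}\right) = 97 - 26 \left(-2 + 144\right) = 97 - 3692 = -3595$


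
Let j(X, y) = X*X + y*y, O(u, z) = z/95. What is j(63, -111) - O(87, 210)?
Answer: 309468/19 ≈ 16288.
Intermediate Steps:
O(u, z) = z/95 (O(u, z) = z*(1/95) = z/95)
j(X, y) = X² + y²
j(63, -111) - O(87, 210) = (63² + (-111)²) - 210/95 = (3969 + 12321) - 1*42/19 = 16290 - 42/19 = 309468/19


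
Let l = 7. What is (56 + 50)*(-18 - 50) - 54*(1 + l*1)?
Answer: -7640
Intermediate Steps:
(56 + 50)*(-18 - 50) - 54*(1 + l*1) = (56 + 50)*(-18 - 50) - 54*(1 + 7*1) = 106*(-68) - 54*(1 + 7) = -7208 - 54*8 = -7208 - 432 = -7640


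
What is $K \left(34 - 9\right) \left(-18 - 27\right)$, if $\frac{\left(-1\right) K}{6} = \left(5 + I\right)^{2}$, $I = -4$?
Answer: $6750$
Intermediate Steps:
$K = -6$ ($K = - 6 \left(5 - 4\right)^{2} = - 6 \cdot 1^{2} = \left(-6\right) 1 = -6$)
$K \left(34 - 9\right) \left(-18 - 27\right) = - 6 \left(34 - 9\right) \left(-18 - 27\right) = - 6 \cdot 25 \left(-45\right) = \left(-6\right) \left(-1125\right) = 6750$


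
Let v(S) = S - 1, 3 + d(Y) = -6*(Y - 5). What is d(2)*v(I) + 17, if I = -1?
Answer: -13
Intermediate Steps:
d(Y) = 27 - 6*Y (d(Y) = -3 - 6*(Y - 5) = -3 - 6*(-5 + Y) = -3 + (30 - 6*Y) = 27 - 6*Y)
v(S) = -1 + S
d(2)*v(I) + 17 = (27 - 6*2)*(-1 - 1) + 17 = (27 - 12)*(-2) + 17 = 15*(-2) + 17 = -30 + 17 = -13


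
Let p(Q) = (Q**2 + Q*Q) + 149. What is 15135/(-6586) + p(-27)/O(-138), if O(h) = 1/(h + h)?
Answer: -2921116887/6586 ≈ -4.4353e+5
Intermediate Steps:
O(h) = 1/(2*h)
p(Q) = 149 + 2*Q**2 (p(Q) = (Q**2 + Q**2) + 149 = 2*Q**2 + 149 = 149 + 2*Q**2)
15135/(-6586) + p(-27)/O(-138) = 15135/(-6586) + (149 + 2*(-27)**2)/(((1/2)/(-138))) = 15135*(-1/6586) + (149 + 2*729)/(((1/2)*(-1/138))) = -15135/6586 + (149 + 1458)/(-1/276) = -15135/6586 + 1607*(-276) = -15135/6586 - 443532 = -2921116887/6586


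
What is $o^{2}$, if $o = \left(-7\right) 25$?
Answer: $30625$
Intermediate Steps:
$o = -175$
$o^{2} = \left(-175\right)^{2} = 30625$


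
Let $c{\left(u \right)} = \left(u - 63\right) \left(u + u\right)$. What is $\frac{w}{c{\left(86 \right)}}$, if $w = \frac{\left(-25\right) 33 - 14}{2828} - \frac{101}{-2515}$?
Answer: $- \frac{1824457}{28136733520} \approx -6.4843 \cdot 10^{-5}$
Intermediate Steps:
$c{\left(u \right)} = 2 u \left(-63 + u\right)$ ($c{\left(u \right)} = \left(-63 + u\right) 2 u = 2 u \left(-63 + u\right)$)
$w = - \frac{1824457}{7112420}$ ($w = \left(-825 - 14\right) \frac{1}{2828} - - \frac{101}{2515} = \left(-839\right) \frac{1}{2828} + \frac{101}{2515} = - \frac{839}{2828} + \frac{101}{2515} = - \frac{1824457}{7112420} \approx -0.25652$)
$\frac{w}{c{\left(86 \right)}} = - \frac{1824457}{7112420 \cdot 2 \cdot 86 \left(-63 + 86\right)} = - \frac{1824457}{7112420 \cdot 2 \cdot 86 \cdot 23} = - \frac{1824457}{7112420 \cdot 3956} = \left(- \frac{1824457}{7112420}\right) \frac{1}{3956} = - \frac{1824457}{28136733520}$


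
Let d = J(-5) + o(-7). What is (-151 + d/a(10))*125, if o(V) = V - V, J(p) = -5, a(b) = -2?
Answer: -37125/2 ≈ -18563.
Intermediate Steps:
o(V) = 0
d = -5 (d = -5 + 0 = -5)
(-151 + d/a(10))*125 = (-151 - 5/(-2))*125 = (-151 - 5*(-½))*125 = (-151 + 5/2)*125 = -297/2*125 = -37125/2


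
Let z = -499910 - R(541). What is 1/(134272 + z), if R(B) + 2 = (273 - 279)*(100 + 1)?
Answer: -1/365030 ≈ -2.7395e-6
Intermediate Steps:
R(B) = -608 (R(B) = -2 + (273 - 279)*(100 + 1) = -2 - 6*101 = -2 - 606 = -608)
z = -499302 (z = -499910 - 1*(-608) = -499910 + 608 = -499302)
1/(134272 + z) = 1/(134272 - 499302) = 1/(-365030) = -1/365030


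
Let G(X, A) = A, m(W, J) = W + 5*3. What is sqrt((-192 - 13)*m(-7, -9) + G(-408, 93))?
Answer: I*sqrt(1547) ≈ 39.332*I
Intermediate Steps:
m(W, J) = 15 + W (m(W, J) = W + 15 = 15 + W)
sqrt((-192 - 13)*m(-7, -9) + G(-408, 93)) = sqrt((-192 - 13)*(15 - 7) + 93) = sqrt(-205*8 + 93) = sqrt(-1640 + 93) = sqrt(-1547) = I*sqrt(1547)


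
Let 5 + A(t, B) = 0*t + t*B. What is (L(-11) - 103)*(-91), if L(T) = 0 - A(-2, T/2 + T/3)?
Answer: 31759/3 ≈ 10586.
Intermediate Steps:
A(t, B) = -5 + B*t (A(t, B) = -5 + (0*t + t*B) = -5 + (0 + B*t) = -5 + B*t)
L(T) = 5 + 5*T/3 (L(T) = 0 - (-5 + (T/2 + T/3)*(-2)) = 0 - (-5 + (5*T/6)*(-2)) = 0 - (-5 - 5*T/3) = 0 + (5 + 5*T/3) = 5 + 5*T/3)
(L(-11) - 103)*(-91) = ((5 + (5/3)*(-11)) - 103)*(-91) = ((5 - 55/3) - 103)*(-91) = (-40/3 - 103)*(-91) = -349/3*(-91) = 31759/3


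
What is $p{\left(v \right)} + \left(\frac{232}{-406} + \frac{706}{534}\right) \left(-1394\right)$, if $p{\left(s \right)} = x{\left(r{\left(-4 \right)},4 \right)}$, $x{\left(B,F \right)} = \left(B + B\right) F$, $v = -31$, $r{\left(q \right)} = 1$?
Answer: $- \frac{1940830}{1869} \approx -1038.4$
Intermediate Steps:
$x{\left(B,F \right)} = 2 B F$
$p{\left(s \right)} = 8$ ($p{\left(s \right)} = 2 \cdot 1 \cdot 4 = 8$)
$p{\left(v \right)} + \left(\frac{232}{-406} + \frac{706}{534}\right) \left(-1394\right) = 8 + \left(\frac{232}{-406} + \frac{706}{534}\right) \left(-1394\right) = 8 + \left(232 \left(- \frac{1}{406}\right) + 706 \cdot \frac{1}{534}\right) \left(-1394\right) = 8 + \left(- \frac{4}{7} + \frac{353}{267}\right) \left(-1394\right) = 8 + \frac{1403}{1869} \left(-1394\right) = 8 - \frac{1955782}{1869} = - \frac{1940830}{1869}$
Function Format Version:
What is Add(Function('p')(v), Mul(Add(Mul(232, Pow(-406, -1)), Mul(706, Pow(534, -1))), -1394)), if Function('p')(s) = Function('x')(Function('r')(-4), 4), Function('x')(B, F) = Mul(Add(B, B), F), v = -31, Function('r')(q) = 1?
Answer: Rational(-1940830, 1869) ≈ -1038.4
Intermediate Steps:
Function('x')(B, F) = Mul(2, B, F) (Function('x')(B, F) = Mul(Mul(2, B), F) = Mul(2, B, F))
Function('p')(s) = 8 (Function('p')(s) = Mul(2, 1, 4) = 8)
Add(Function('p')(v), Mul(Add(Mul(232, Pow(-406, -1)), Mul(706, Pow(534, -1))), -1394)) = Add(8, Mul(Add(Mul(232, Pow(-406, -1)), Mul(706, Pow(534, -1))), -1394)) = Add(8, Mul(Add(Mul(232, Rational(-1, 406)), Mul(706, Rational(1, 534))), -1394)) = Add(8, Mul(Add(Rational(-4, 7), Rational(353, 267)), -1394)) = Add(8, Mul(Rational(1403, 1869), -1394)) = Add(8, Rational(-1955782, 1869)) = Rational(-1940830, 1869)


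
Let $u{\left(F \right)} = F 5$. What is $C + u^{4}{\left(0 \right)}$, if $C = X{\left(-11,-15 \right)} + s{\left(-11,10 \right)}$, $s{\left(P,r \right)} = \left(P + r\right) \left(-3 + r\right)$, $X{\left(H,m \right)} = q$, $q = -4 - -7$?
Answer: $-4$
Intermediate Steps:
$q = 3$ ($q = -4 + 7 = 3$)
$X{\left(H,m \right)} = 3$
$s{\left(P,r \right)} = \left(-3 + r\right) \left(P + r\right)$
$u{\left(F \right)} = 5 F$
$C = -4$ ($C = 3 - \left(107 - 100\right) = 3 + \left(100 + 33 - 30 - 110\right) = 3 - 7 = -4$)
$C + u^{4}{\left(0 \right)} = -4 + \left(5 \cdot 0\right)^{4} = -4 + 0^{4} = -4 + 0 = -4$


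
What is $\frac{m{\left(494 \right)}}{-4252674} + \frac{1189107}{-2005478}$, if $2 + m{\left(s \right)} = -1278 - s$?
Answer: $- \frac{2526663352073}{4264322074086} \approx -0.59251$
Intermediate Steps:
$m{\left(s \right)} = -1280 - s$ ($m{\left(s \right)} = -2 - \left(1278 + s\right) = -1280 - s$)
$\frac{m{\left(494 \right)}}{-4252674} + \frac{1189107}{-2005478} = \frac{-1280 - 494}{-4252674} + \frac{1189107}{-2005478} = \left(-1280 - 494\right) \left(- \frac{1}{4252674}\right) + 1189107 \left(- \frac{1}{2005478}\right) = \left(-1774\right) \left(- \frac{1}{4252674}\right) - \frac{1189107}{2005478} = \frac{887}{2126337} - \frac{1189107}{2005478} = - \frac{2526663352073}{4264322074086}$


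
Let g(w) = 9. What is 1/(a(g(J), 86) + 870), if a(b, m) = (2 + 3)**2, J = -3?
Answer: 1/895 ≈ 0.0011173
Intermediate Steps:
a(b, m) = 25 (a(b, m) = 5**2 = 25)
1/(a(g(J), 86) + 870) = 1/(25 + 870) = 1/895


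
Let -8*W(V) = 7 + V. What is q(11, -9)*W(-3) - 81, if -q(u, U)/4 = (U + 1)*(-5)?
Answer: -1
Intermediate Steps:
W(V) = -7/8 - V/8 (W(V) = -(7 + V)/8 = -7/8 - V/8)
q(u, U) = 20 + 20*U (q(u, U) = -4*(U + 1)*(-5) = -4*(1 + U)*(-5) = -4*(-5 - 5*U) = 20 + 20*U)
q(11, -9)*W(-3) - 81 = (20 + 20*(-9))*(-7/8 - 1/8*(-3)) - 81 = (20 - 180)*(-7/8 + 3/8) - 81 = -160*(-1/2) - 81 = 80 - 81 = -1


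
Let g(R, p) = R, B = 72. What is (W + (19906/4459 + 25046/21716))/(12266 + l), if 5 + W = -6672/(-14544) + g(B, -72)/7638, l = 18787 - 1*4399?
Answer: 20276186271331/497760849796163772 ≈ 4.0735e-5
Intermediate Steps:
l = 14388 (l = 18787 - 4399 = 14388)
W = -1748012/385719 (W = -5 + (-6672/(-14544) + 72/7638) = -5 + (-6672*(-1/14544) + 72*(1/7638)) = -5 + (139/303 + 12/1273) = -5 + 180583/385719 = -1748012/385719 ≈ -4.5318)
(W + (19906/4459 + 25046/21716))/(12266 + l) = (-1748012/385719 + (19906/4459 + 25046/21716))/(12266 + 14388) = (-1748012/385719 + (19906*(1/4459) + 25046*(1/21716)))/26654 = (-1748012/385719 + (19906/4459 + 12523/10858))*(1/26654) = (-1748012/385719 + 271979405/48415822)*(1/26654) = (20276186271331/18674902446018)*(1/26654) = 20276186271331/497760849796163772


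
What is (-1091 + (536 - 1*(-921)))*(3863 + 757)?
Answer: 1690920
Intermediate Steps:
(-1091 + (536 - 1*(-921)))*(3863 + 757) = (-1091 + (536 + 921))*4620 = (-1091 + 1457)*4620 = 366*4620 = 1690920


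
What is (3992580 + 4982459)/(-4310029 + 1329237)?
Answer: -8975039/2980792 ≈ -3.0110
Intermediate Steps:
(3992580 + 4982459)/(-4310029 + 1329237) = 8975039/(-2980792) = 8975039*(-1/2980792) = -8975039/2980792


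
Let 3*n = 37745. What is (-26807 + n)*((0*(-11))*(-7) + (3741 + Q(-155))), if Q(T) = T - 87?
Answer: -149323324/3 ≈ -4.9774e+7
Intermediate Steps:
n = 37745/3 (n = (1/3)*37745 = 37745/3 ≈ 12582.)
Q(T) = -87 + T
(-26807 + n)*((0*(-11))*(-7) + (3741 + Q(-155))) = (-26807 + 37745/3)*((0*(-11))*(-7) + (3741 + (-87 - 155))) = -42676*(0*(-7) + (3741 - 242))/3 = -42676*(0 + 3499)/3 = -42676/3*3499 = -149323324/3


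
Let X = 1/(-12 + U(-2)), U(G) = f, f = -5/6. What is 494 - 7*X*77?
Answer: 536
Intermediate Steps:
f = -⅚ (f = -5*⅙ = -⅚ ≈ -0.83333)
U(G) = -⅚
X = -6/77 (X = 1/(-12 - ⅚) = 1/(-77/6) = -6/77 ≈ -0.077922)
494 - 7*X*77 = 494 - 7*(-6/77)*77 = 494 + (6/11)*77 = 494 + 42 = 536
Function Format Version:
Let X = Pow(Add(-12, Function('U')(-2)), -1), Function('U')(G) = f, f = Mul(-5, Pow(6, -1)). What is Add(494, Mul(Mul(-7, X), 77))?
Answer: 536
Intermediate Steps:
f = Rational(-5, 6) (f = Mul(-5, Rational(1, 6)) = Rational(-5, 6) ≈ -0.83333)
Function('U')(G) = Rational(-5, 6)
X = Rational(-6, 77) (X = Pow(Add(-12, Rational(-5, 6)), -1) = Pow(Rational(-77, 6), -1) = Rational(-6, 77) ≈ -0.077922)
Add(494, Mul(Mul(-7, X), 77)) = Add(494, Mul(Mul(-7, Rational(-6, 77)), 77)) = Add(494, Mul(Rational(6, 11), 77)) = Add(494, 42) = 536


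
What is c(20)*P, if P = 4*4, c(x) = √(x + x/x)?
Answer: 16*√21 ≈ 73.321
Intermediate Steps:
c(x) = √(1 + x) (c(x) = √(x + 1) = √(1 + x))
P = 16
c(20)*P = √(1 + 20)*16 = √21*16 = 16*√21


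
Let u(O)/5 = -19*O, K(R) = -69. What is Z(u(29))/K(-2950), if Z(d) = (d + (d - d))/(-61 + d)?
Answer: -2755/194304 ≈ -0.014179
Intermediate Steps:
u(O) = -95*O (u(O) = 5*(-19*O) = -95*O)
Z(d) = d/(-61 + d) (Z(d) = (d + 0)/(-61 + d) = d/(-61 + d))
Z(u(29))/K(-2950) = ((-95*29)/(-61 - 95*29))/(-69) = -2755/(-61 - 2755)*(-1/69) = -2755/(-2816)*(-1/69) = -2755*(-1/2816)*(-1/69) = (2755/2816)*(-1/69) = -2755/194304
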